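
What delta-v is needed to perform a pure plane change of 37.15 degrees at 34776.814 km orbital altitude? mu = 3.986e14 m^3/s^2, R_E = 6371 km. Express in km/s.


r = 41147.8140 km = 4.1147814e+07 m
V = sqrt(mu/r) = 3112.3990 m/s
di = 37.15 deg = 0.6483898 rad
dV = 2*V*sin(di/2) = 2*3112.3990*sin(0.3241949)
dV = 1982.8828 m/s = 1.9829 km/s

1.9829 km/s


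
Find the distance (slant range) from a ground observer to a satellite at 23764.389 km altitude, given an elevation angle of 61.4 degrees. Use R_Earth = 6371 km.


h = 23764.389 km, el = 61.4 deg
d = -R_E*sin(el) + sqrt((R_E*sin(el))^2 + 2*R_E*h + h^2)
d = -6371.0000*sin(1.0716) + sqrt((6371.0000*0.877983)^2 + 2*6371.0000*23764.389 + 23764.389^2)
d = 24387.0429 km

24387.0429 km


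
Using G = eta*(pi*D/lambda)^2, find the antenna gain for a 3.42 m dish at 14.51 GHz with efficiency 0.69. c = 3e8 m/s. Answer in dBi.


lambda = c/f = 3e8 / 1.451e+10 = 0.0206754 m
G = eta*(pi*D/lambda)^2 = 0.69*(pi*3.42/0.0206754)^2
G = 186334.5392 (linear)
G = 10*log10(186334.5392) = 52.7029 dBi

52.7029 dBi


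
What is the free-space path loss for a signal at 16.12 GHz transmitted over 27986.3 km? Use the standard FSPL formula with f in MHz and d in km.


f = 16.12 GHz = 16120.0000 MHz
d = 27986.3 km
FSPL = 32.44 + 20*log10(16120.0000) + 20*log10(27986.3)
FSPL = 32.44 + 84.1473 + 88.9389
FSPL = 205.5262 dB

205.5262 dB


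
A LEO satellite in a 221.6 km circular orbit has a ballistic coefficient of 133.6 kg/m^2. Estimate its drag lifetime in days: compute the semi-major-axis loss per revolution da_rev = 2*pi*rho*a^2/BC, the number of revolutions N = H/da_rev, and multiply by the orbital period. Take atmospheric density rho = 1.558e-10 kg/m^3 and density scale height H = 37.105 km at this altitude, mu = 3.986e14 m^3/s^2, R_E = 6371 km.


a = R_E + alt = 6592.6000 km = 6.5926e+06 m
da_rev = 2*pi*rho*a^2/BC = 2*pi*1.558e-10*(6.5926e+06)^2/133.6 = 318.459578 m per revolution
N = H/da_rev = 37105.0000 m / 318.459578 m = 116.5140 revolutions
P = 2*pi*sqrt(a^3/mu) = 5327.1670 s
lifetime = N*P = 116.5140 * 5327.1670 = 620689.5455 s = 7.1839 days

7.1839 days


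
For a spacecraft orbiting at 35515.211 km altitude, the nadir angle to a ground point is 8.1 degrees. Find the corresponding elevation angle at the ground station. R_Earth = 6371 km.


r = R_E + alt = 41886.2110 km
Law of sines in the satellite / Earth-center / ground-point triangle:
  sin(nadir)/R_E = sin(90 + el)/r  =>  cos(el) = (r/R_E)*sin(nadir)
cos(el) = (41886.2110 / 6371.0000) * sin(8.1 deg) = 0.9263567
el = arccos(0.9263567) = 22.1262 deg
(Earth-central angle = 90 - nadir - el = 59.7738 deg)

22.1262 degrees


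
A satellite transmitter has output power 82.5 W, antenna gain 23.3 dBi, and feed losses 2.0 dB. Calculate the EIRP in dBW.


Pt = 82.5 W = 19.1645 dBW
EIRP = Pt_dBW + Gt - losses = 19.1645 + 23.3 - 2.0 = 40.4645 dBW

40.4645 dBW


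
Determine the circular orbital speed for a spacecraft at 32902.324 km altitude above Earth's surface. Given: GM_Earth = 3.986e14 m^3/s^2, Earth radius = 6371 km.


r = R_E + alt = 6371.0 + 32902.324 = 39273.3240 km = 3.9273324e+07 m
v = sqrt(mu/r) = sqrt(3.986e14 / 3.9273324e+07) = 3185.8096 m/s = 3.1858 km/s

3.1858 km/s


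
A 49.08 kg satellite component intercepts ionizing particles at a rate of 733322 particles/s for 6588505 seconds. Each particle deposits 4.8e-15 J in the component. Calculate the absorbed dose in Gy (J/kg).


Total energy deposited = rate * time * E_per
  = 733322 * 6588505 * 4.8e-15 = 0.02319118 J
Dose = E_total / mass = 0.02319118 / 49.08
Dose = 4.7251791e-04 Gy

4.7252e-04 Gy


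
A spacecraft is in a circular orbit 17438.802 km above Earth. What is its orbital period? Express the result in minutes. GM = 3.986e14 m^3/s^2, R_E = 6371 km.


r = 23809.8020 km = 2.3809802e+07 m
T = 2*pi*sqrt(r^3/mu) = 2*pi*sqrt(1.3497936e+22 / 3.986e14)
T = 36563.2588 s = 609.3876 min

609.3876 minutes


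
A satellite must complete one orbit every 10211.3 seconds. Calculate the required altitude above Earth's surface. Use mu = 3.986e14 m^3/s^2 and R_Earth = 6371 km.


T = 10211.3 s
r = (mu*T^2/(4*pi^2))^(1/3) = (3.986e14 * 10211.3^2 / (4*pi^2))^(1/3)
r = 1.0172941e+07 m = 10172.9414 km
alt = r - R_E = 10172.9414 - 6371 = 3801.9414 km

3801.9414 km


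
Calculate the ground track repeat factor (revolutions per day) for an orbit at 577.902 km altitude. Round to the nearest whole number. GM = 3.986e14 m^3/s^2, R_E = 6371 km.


r = 6.948902e+06 m
T = 2*pi*sqrt(r^3/mu) = 5764.8167 s = 96.0803 min
revs/day = 1440 / 96.0803 = 14.9875
Rounded: 15 revolutions per day

15 revolutions per day


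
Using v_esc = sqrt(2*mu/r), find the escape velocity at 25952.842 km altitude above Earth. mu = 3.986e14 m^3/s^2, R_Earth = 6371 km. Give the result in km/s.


r = 6371.0 + 25952.842 = 32323.8420 km = 3.2323842e+07 m
v_esc = sqrt(2*mu/r) = sqrt(2*3.986e14 / 3.2323842e+07)
v_esc = 4966.1766 m/s = 4.9662 km/s

4.9662 km/s


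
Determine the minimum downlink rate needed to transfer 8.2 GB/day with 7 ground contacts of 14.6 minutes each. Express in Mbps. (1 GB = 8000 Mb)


total contact time = 7 * 14.6 * 60 = 6132.0000 s
data = 8.2 GB = 65600.0000 Mb
rate = 65600.0000 / 6132.0000 = 10.6980 Mbps

10.6980 Mbps


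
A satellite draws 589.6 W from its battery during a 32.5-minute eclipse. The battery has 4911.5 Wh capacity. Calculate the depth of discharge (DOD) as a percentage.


E_used = P * t / 60 = 589.6 * 32.5 / 60 = 319.3667 Wh
DOD = E_used / E_total * 100 = 319.3667 / 4911.5 * 100
DOD = 6.5024 %

6.5024 %


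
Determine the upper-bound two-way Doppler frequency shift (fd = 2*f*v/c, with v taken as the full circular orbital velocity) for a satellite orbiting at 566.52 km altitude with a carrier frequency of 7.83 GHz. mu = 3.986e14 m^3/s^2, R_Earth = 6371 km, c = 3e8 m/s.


r = 6.93752e+06 m
v = sqrt(mu/r) = 7579.9532 m/s (worst-case radial velocity)
f = 7.83 GHz = 7.83e+09 Hz
fd = 2*f*v/c = 2*7.83e+09*7579.9532/3.0e+08
fd = 395673.5560 Hz

395673.5560 Hz


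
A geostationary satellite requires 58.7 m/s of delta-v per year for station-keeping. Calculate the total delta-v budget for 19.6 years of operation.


dV = rate * years = 58.7 * 19.6
dV = 1150.5200 m/s

1150.5200 m/s


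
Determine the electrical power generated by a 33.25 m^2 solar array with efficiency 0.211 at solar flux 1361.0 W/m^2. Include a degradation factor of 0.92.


P = area * eta * S * degradation
P = 33.25 * 0.211 * 1361.0 * 0.92
P = 8784.5609 W

8784.5609 W


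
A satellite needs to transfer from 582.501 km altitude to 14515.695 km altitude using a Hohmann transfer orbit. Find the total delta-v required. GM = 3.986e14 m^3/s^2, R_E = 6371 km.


r1 = 6953.5010 km = 6.953501e+06 m
r2 = 20886.6950 km = 2.0886695e+07 m
dv1 = sqrt(mu/r1)*(sqrt(2*r2/(r1+r2)) - 1) = 1703.0507 m/s
dv2 = sqrt(mu/r2)*(1 - sqrt(2*r1/(r1+r2))) = 1280.9617 m/s
total dv = |dv1| + |dv2| = 1703.0507 + 1280.9617 = 2984.0124 m/s = 2.9840 km/s

2.9840 km/s


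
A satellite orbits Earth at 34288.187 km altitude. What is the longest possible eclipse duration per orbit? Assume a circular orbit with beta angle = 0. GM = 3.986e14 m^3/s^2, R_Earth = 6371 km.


r = 40659.1870 km
T = 1359.8719 min
Eclipse fraction = arcsin(R_E/r)/pi = arcsin(6371.0000/40659.1870)/pi
= arcsin(0.1566928)/pi = 0.05008324
Eclipse duration = 0.05008324 * 1359.8719 = 68.1068 min

68.1068 minutes


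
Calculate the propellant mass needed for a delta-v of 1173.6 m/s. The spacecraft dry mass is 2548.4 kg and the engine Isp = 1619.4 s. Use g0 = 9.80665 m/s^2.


ve = Isp * g0 = 1619.4 * 9.80665 = 15880.889010 m/s
mass ratio = exp(dv/ve) = exp(1173.6/15880.889010) = 1.07669929
m_prop = m_dry * (mr - 1) = 2548.4 * (1.07669929 - 1)
m_prop = 195.4605 kg

195.4605 kg


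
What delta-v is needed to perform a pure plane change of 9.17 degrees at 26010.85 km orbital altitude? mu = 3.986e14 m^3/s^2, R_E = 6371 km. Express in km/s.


r = 32381.8500 km = 3.238185e+07 m
V = sqrt(mu/r) = 3508.4704 m/s
di = 9.17 deg = 0.1600467 rad
dV = 2*V*sin(di/2) = 2*3508.4704*sin(0.08002335)
dV = 560.9200 m/s = 0.56092 km/s

0.5609 km/s


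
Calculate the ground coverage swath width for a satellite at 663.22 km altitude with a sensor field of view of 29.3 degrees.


FOV = 29.3 deg = 0.5113815 rad
swath = 2 * alt * tan(FOV/2) = 2 * 663.22 * tan(0.2556907)
swath = 2 * 663.22 * 0.2614126
swath = 346.7481 km

346.7481 km


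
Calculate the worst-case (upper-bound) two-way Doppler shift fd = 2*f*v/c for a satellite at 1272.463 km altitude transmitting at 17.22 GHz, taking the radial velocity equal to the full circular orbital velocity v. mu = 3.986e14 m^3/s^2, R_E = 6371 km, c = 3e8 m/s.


r = 7.643463e+06 m
v = sqrt(mu/r) = 7221.4359 m/s (worst-case radial velocity)
f = 17.22 GHz = 1.722e+10 Hz
fd = 2*f*v/c = 2*1.722e+10*7221.4359/3.0e+08
fd = 829020.8465 Hz

829020.8465 Hz


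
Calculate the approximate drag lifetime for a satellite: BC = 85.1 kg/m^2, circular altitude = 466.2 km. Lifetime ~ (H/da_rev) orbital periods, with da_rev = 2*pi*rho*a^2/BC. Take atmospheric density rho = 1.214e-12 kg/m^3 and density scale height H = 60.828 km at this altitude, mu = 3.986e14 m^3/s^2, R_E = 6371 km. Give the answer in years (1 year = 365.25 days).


a = R_E + alt = 6837.2000 km = 6.8372e+06 m
da_rev = 2*pi*rho*a^2/BC = 2*pi*1.214e-12*(6.8372e+06)^2/85.1 = 4.190111 m per revolution
N = H/da_rev = 60828.0000 m / 4.190111 m = 14517.0367 revolutions
P = 2*pi*sqrt(a^3/mu) = 5626.3746 s
lifetime = N*P = 14517.0367 * 5626.3746 = 8.1678287e+07 s = 945.3505 days
years = 945.3505 / 365.25 = 2.5882 years

2.5882 years


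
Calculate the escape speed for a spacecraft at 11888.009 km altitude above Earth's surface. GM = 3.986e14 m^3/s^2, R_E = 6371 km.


r = 6371.0 + 11888.009 = 18259.0090 km = 1.8259009e+07 m
v_esc = sqrt(2*mu/r) = sqrt(2*3.986e14 / 1.8259009e+07)
v_esc = 6607.6198 m/s = 6.6076 km/s

6.6076 km/s


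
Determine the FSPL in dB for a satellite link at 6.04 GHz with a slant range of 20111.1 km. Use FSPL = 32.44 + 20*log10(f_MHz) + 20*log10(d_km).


f = 6.04 GHz = 6040.0000 MHz
d = 20111.1 km
FSPL = 32.44 + 20*log10(6040.0000) + 20*log10(20111.1)
FSPL = 32.44 + 75.6207 + 86.0687
FSPL = 194.1295 dB

194.1295 dB


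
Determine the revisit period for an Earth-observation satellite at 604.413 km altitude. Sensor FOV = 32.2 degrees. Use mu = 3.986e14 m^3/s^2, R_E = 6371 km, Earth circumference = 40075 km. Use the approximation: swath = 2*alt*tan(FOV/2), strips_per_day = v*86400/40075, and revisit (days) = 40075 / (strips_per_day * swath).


swath = 2*604.413*tan(0.280998) = 348.9097 km
v = sqrt(mu/r) = 7559.3366 m/s = 7.5593 km/s
strips/day = v*86400/40075 = 7.5593*86400/40075 = 16.2976
coverage/day = strips * swath = 16.2976 * 348.9097 = 5686.3938 km
revisit = 40075 / 5686.3938 = 7.0475 days

7.0475 days


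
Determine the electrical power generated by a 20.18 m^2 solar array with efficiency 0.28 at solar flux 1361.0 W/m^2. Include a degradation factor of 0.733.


P = area * eta * S * degradation
P = 20.18 * 0.28 * 1361.0 * 0.733
P = 5636.9125 W

5636.9125 W


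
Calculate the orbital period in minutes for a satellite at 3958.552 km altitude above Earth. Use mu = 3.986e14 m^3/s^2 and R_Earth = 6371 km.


r = 10329.5520 km = 1.0329552e+07 m
T = 2*pi*sqrt(r^3/mu) = 2*pi*sqrt(1.1021595e+21 / 3.986e14)
T = 10448.0069 s = 174.1334 min

174.1334 minutes


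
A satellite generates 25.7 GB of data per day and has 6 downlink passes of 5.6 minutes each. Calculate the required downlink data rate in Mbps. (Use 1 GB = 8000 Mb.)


total contact time = 6 * 5.6 * 60 = 2016.0000 s
data = 25.7 GB = 205600.0000 Mb
rate = 205600.0000 / 2016.0000 = 101.9841 Mbps

101.9841 Mbps


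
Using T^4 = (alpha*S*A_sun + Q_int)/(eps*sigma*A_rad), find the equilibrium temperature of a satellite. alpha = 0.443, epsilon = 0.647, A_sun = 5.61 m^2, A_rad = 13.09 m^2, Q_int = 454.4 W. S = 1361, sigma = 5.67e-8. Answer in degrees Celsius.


Numerator = alpha*S*A_sun + Q_int = 0.443*1361*5.61 + 454.4 = 3836.7980 W
Denominator = eps*sigma*A_rad = 0.647*5.67e-8*13.09 = 4.8020534e-07 W/K^4
T^4 = 7.9899112e+09 K^4
T = 298.9754 K = 25.8254 C

25.8254 degrees Celsius


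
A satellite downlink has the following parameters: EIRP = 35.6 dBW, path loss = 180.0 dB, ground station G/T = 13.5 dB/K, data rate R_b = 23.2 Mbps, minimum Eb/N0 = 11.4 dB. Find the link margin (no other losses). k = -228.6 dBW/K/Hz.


C/N0 = EIRP - FSPL + G/T - k = 35.6 - 180.0 + 13.5 - (-228.6)
C/N0 = 97.7000 dB-Hz
R_b = 23.2 Mbps = 2.32e+07 bps -> 10*log10(R_b) = 73.6549 dB-Hz
Eb/N0 = C/N0 - 10*log10(R_b) = 97.7000 - 73.6549 = 24.0451 dB
Margin = Eb/N0 - Eb/N0_req = 24.0451 - 11.4 = 12.6451 dB (link closes)

12.6451 dB


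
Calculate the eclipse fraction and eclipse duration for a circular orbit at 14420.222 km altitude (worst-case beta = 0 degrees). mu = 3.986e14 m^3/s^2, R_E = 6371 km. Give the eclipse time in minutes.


r = 20791.2220 km
T = 497.2560 min
Eclipse fraction = arcsin(R_E/r)/pi = arcsin(6371.0000/20791.2220)/pi
= arcsin(0.3064274)/pi = 0.09913367
Eclipse duration = 0.09913367 * 497.2560 = 49.2948 min

49.2948 minutes


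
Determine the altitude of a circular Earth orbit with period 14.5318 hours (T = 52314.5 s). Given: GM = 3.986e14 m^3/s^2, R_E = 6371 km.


T = 52314.5 s
r = (mu*T^2/(4*pi^2))^(1/3) = (3.986e14 * 52314.5^2 / (4*pi^2))^(1/3)
r = 3.0232489e+07 m = 30232.4891 km
alt = r - R_E = 30232.4891 - 6371 = 23861.4891 km

23861.4891 km


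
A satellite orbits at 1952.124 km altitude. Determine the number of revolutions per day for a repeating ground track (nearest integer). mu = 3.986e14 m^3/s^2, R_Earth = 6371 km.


r = 8.323124e+06 m
T = 2*pi*sqrt(r^3/mu) = 7556.8494 s = 125.9475 min
revs/day = 1440 / 125.9475 = 11.4333
Rounded: 11 revolutions per day

11 revolutions per day


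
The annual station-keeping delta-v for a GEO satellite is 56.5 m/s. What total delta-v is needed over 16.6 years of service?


dV = rate * years = 56.5 * 16.6
dV = 937.9000 m/s

937.9000 m/s


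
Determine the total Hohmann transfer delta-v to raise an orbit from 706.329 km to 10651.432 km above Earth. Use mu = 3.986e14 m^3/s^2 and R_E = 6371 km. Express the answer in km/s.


r1 = 7077.3290 km = 7.077329e+06 m
r2 = 17022.4320 km = 1.7022432e+07 m
dv1 = sqrt(mu/r1)*(sqrt(2*r2/(r1+r2)) - 1) = 1415.0538 m/s
dv2 = sqrt(mu/r2)*(1 - sqrt(2*r1/(r1+r2))) = 1130.5001 m/s
total dv = |dv1| + |dv2| = 1415.0538 + 1130.5001 = 2545.5540 m/s = 2.5456 km/s

2.5456 km/s


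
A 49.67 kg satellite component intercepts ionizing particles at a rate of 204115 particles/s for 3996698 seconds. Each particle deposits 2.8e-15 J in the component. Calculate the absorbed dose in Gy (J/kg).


Total energy deposited = rate * time * E_per
  = 204115 * 3996698 * 2.8e-15 = 0.002284201 J
Dose = E_total / mass = 0.002284201 / 49.67
Dose = 4.5987534e-05 Gy

4.5988e-05 Gy


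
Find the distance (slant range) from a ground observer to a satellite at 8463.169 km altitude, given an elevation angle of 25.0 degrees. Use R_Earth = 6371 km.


h = 8463.169 km, el = 25.0 deg
d = -R_E*sin(el) + sqrt((R_E*sin(el))^2 + 2*R_E*h + h^2)
d = -6371.0000*sin(0.4363323) + sqrt((6371.0000*0.4226183)^2 + 2*6371.0000*8463.169 + 8463.169^2)
d = 10971.7769 km

10971.7769 km


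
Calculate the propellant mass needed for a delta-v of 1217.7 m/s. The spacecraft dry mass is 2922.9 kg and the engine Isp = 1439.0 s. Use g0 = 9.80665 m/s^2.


ve = Isp * g0 = 1439.0 * 9.80665 = 14111.769350 m/s
mass ratio = exp(dv/ve) = exp(1217.7/14111.769350) = 1.09012206
m_prop = m_dry * (mr - 1) = 2922.9 * (1.09012206 - 1)
m_prop = 263.4178 kg

263.4178 kg


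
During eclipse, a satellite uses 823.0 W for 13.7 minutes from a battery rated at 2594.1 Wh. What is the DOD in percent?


E_used = P * t / 60 = 823.0 * 13.7 / 60 = 187.9183 Wh
DOD = E_used / E_total * 100 = 187.9183 / 2594.1 * 100
DOD = 7.2441 %

7.2441 %


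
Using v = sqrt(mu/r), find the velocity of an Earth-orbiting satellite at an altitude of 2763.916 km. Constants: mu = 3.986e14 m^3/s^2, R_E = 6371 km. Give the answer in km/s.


r = R_E + alt = 6371.0 + 2763.916 = 9134.9160 km = 9.134916e+06 m
v = sqrt(mu/r) = sqrt(3.986e14 / 9.134916e+06) = 6605.6623 m/s = 6.6057 km/s

6.6057 km/s


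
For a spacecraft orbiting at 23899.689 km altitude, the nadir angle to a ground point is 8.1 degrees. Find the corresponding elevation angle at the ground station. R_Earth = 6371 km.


r = R_E + alt = 30270.6890 km
Law of sines in the satellite / Earth-center / ground-point triangle:
  sin(nadir)/R_E = sin(90 + el)/r  =>  cos(el) = (r/R_E)*sin(nadir)
cos(el) = (30270.6890 / 6371.0000) * sin(8.1 deg) = 0.6694675
el = arccos(0.6694675) = 47.9740 deg
(Earth-central angle = 90 - nadir - el = 33.9260 deg)

47.9740 degrees


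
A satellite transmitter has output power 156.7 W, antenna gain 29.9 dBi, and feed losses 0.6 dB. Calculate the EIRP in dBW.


Pt = 156.7 W = 21.9507 dBW
EIRP = Pt_dBW + Gt - losses = 21.9507 + 29.9 - 0.6 = 51.2507 dBW

51.2507 dBW


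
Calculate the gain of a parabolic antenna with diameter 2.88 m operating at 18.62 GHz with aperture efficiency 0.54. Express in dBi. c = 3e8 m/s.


lambda = c/f = 3e8 / 1.862e+10 = 0.01611171 m
G = eta*(pi*D/lambda)^2 = 0.54*(pi*2.88/0.01611171)^2
G = 170292.4229 (linear)
G = 10*log10(170292.4229) = 52.3120 dBi

52.3120 dBi


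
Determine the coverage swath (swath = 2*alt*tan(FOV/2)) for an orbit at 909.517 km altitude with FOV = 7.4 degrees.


FOV = 7.4 deg = 0.1291544 rad
swath = 2 * alt * tan(FOV/2) = 2 * 909.517 * tan(0.06457718)
swath = 2 * 909.517 * 0.0646671
swath = 117.6317 km

117.6317 km


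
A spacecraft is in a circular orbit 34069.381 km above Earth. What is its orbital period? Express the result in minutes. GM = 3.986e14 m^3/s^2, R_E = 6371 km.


r = 40440.3810 km = 4.0440381e+07 m
T = 2*pi*sqrt(r^3/mu) = 2*pi*sqrt(6.6137186e+22 / 3.986e14)
T = 80934.5729 s = 1348.9095 min

1348.9095 minutes


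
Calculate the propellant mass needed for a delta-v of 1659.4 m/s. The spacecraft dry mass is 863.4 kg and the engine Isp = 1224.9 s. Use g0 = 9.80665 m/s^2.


ve = Isp * g0 = 1224.9 * 9.80665 = 12012.165585 m/s
mass ratio = exp(dv/ve) = exp(1659.4/12012.165585) = 1.14814005
m_prop = m_dry * (mr - 1) = 863.4 * (1.14814005 - 1)
m_prop = 127.9041 kg

127.9041 kg


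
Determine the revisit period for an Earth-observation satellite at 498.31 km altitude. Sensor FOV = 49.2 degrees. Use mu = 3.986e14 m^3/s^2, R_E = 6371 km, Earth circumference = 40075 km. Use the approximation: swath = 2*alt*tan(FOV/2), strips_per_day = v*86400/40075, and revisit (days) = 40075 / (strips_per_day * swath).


swath = 2*498.31*tan(0.429351) = 456.2883 km
v = sqrt(mu/r) = 7617.4934 m/s = 7.6175 km/s
strips/day = v*86400/40075 = 7.6175*86400/40075 = 16.4230
coverage/day = strips * swath = 16.4230 * 456.2883 = 7493.6188 km
revisit = 40075 / 7493.6188 = 5.3479 days

5.3479 days


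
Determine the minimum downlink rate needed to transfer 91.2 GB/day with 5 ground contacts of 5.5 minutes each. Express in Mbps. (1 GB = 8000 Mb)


total contact time = 5 * 5.5 * 60 = 1650.0000 s
data = 91.2 GB = 729600.0000 Mb
rate = 729600.0000 / 1650.0000 = 442.1818 Mbps

442.1818 Mbps


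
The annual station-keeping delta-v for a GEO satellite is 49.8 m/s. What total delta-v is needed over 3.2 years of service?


dV = rate * years = 49.8 * 3.2
dV = 159.3600 m/s

159.3600 m/s


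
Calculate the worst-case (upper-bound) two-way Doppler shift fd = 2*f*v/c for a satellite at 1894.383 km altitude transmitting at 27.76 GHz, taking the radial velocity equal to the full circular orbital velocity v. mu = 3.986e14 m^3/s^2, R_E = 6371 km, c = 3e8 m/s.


r = 8.265383e+06 m
v = sqrt(mu/r) = 6944.4388 m/s (worst-case radial velocity)
f = 27.76 GHz = 2.776e+10 Hz
fd = 2*f*v/c = 2*2.776e+10*6944.4388/3.0e+08
fd = 1.2851841e+06 Hz

1.2852e+06 Hz


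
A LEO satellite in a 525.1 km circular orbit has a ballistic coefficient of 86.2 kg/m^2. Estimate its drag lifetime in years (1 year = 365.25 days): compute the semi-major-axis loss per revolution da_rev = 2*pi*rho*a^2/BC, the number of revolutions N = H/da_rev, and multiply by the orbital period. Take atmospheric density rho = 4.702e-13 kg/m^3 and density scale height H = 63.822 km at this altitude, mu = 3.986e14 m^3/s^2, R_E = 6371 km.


a = R_E + alt = 6896.1000 km = 6.8961e+06 m
da_rev = 2*pi*rho*a^2/BC = 2*pi*4.702e-13*(6.8961e+06)^2/86.2 = 1.629905 m per revolution
N = H/da_rev = 63822.0000 m / 1.629905 m = 39156.8801 revolutions
P = 2*pi*sqrt(a^3/mu) = 5699.2348 s
lifetime = N*P = 39156.8801 * 5699.2348 = 2.2316425e+08 s = 2582.9196 days
years = 2582.9196 / 365.25 = 7.0716 years

7.0716 years


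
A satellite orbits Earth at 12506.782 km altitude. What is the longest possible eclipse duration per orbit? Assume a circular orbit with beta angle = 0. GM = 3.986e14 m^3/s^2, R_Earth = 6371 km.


r = 18877.7820 km
T = 430.2159 min
Eclipse fraction = arcsin(R_E/r)/pi = arcsin(6371.0000/18877.7820)/pi
= arcsin(0.3374867)/pi = 0.1095768
Eclipse duration = 0.1095768 * 430.2159 = 47.1417 min

47.1417 minutes


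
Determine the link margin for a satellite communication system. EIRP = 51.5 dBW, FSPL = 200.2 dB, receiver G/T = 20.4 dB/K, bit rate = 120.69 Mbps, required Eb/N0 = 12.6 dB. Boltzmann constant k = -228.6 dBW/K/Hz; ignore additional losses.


C/N0 = EIRP - FSPL + G/T - k = 51.5 - 200.2 + 20.4 - (-228.6)
C/N0 = 100.3000 dB-Hz
R_b = 120.69 Mbps = 1.2069e+08 bps -> 10*log10(R_b) = 80.8167 dB-Hz
Eb/N0 = C/N0 - 10*log10(R_b) = 100.3000 - 80.8167 = 19.4833 dB
Margin = Eb/N0 - Eb/N0_req = 19.4833 - 12.6 = 6.8833 dB (link closes)

6.8833 dB


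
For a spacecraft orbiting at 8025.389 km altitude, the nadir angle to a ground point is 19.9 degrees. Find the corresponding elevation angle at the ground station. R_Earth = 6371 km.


r = R_E + alt = 14396.3890 km
Law of sines in the satellite / Earth-center / ground-point triangle:
  sin(nadir)/R_E = sin(90 + el)/r  =>  cos(el) = (r/R_E)*sin(nadir)
cos(el) = (14396.3890 / 6371.0000) * sin(19.9 deg) = 0.7691471
el = arccos(0.7691471) = 39.7226 deg
(Earth-central angle = 90 - nadir - el = 30.3774 deg)

39.7226 degrees


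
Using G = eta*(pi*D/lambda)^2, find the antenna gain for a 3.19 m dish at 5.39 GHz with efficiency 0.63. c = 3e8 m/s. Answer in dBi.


lambda = c/f = 3e8 / 5.39e+09 = 0.05565863 m
G = eta*(pi*D/lambda)^2 = 0.63*(pi*3.19/0.05565863)^2
G = 20424.7468 (linear)
G = 10*log10(20424.7468) = 43.1016 dBi

43.1016 dBi


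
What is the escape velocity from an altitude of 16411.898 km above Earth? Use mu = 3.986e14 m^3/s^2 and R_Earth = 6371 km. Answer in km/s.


r = 6371.0 + 16411.898 = 22782.8980 km = 2.2782898e+07 m
v_esc = sqrt(2*mu/r) = sqrt(2*3.986e14 / 2.2782898e+07)
v_esc = 5915.3325 m/s = 5.9153 km/s

5.9153 km/s


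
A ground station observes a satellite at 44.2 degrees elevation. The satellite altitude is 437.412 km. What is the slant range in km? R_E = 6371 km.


h = 437.412 km, el = 44.2 deg
d = -R_E*sin(el) + sqrt((R_E*sin(el))^2 + 2*R_E*h + h^2)
d = -6371.0000*sin(0.7714355) + sqrt((6371.0000*0.6971651)^2 + 2*6371.0000*437.412 + 437.412^2)
d = 607.4193 km

607.4193 km


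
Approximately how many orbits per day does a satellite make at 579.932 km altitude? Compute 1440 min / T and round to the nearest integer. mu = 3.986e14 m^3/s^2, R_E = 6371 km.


r = 6.950932e+06 m
T = 2*pi*sqrt(r^3/mu) = 5767.3430 s = 96.1224 min
revs/day = 1440 / 96.1224 = 14.9809
Rounded: 15 revolutions per day

15 revolutions per day


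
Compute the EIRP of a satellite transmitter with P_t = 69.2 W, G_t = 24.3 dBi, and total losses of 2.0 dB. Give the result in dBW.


Pt = 69.2 W = 18.4011 dBW
EIRP = Pt_dBW + Gt - losses = 18.4011 + 24.3 - 2.0 = 40.7011 dBW

40.7011 dBW


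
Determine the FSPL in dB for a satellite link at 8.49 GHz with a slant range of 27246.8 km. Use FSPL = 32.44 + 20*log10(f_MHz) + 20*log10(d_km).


f = 8.49 GHz = 8490.0000 MHz
d = 27246.8 km
FSPL = 32.44 + 20*log10(8490.0000) + 20*log10(27246.8)
FSPL = 32.44 + 78.5782 + 88.7063
FSPL = 199.7245 dB

199.7245 dB


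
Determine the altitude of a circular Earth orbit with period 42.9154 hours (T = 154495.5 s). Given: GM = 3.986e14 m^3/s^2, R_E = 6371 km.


T = 154495.5 s
r = (mu*T^2/(4*pi^2))^(1/3) = (3.986e14 * 154495.5^2 / (4*pi^2))^(1/3)
r = 6.2230469e+07 m = 62230.4692 km
alt = r - R_E = 62230.4692 - 6371 = 55859.4692 km

55859.4692 km


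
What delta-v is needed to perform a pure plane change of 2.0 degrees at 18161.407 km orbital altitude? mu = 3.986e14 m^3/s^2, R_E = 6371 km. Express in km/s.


r = 24532.4070 km = 2.4532407e+07 m
V = sqrt(mu/r) = 4030.8679 m/s
di = 2.0 deg = 0.03490659 rad
dV = 2*V*sin(di/2) = 2*4030.8679*sin(0.01745329)
dV = 140.6967 m/s = 0.1406967 km/s

0.1407 km/s


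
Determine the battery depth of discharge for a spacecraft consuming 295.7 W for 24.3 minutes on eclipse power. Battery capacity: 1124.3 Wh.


E_used = P * t / 60 = 295.7 * 24.3 / 60 = 119.7585 Wh
DOD = E_used / E_total * 100 = 119.7585 / 1124.3 * 100
DOD = 10.6518 %

10.6518 %


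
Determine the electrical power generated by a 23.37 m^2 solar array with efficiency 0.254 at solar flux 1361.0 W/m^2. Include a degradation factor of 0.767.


P = area * eta * S * degradation
P = 23.37 * 0.254 * 1361.0 * 0.767
P = 6196.4924 W

6196.4924 W


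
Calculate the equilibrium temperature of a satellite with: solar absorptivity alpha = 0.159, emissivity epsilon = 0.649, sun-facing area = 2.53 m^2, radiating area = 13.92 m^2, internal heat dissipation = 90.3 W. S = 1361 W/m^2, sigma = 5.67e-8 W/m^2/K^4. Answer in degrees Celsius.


Numerator = alpha*S*A_sun + Q_int = 0.159*1361*2.53 + 90.3 = 637.7895 W
Denominator = eps*sigma*A_rad = 0.649*5.67e-8*13.92 = 5.1223234e-07 W/K^4
T^4 = 1.2451175e+09 K^4
T = 187.8463 K = -85.3037 C

-85.3037 degrees Celsius


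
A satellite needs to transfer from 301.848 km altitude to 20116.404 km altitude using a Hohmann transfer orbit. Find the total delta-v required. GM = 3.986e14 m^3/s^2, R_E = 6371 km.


r1 = 6672.8480 km = 6.672848e+06 m
r2 = 26487.4040 km = 2.6487404e+07 m
dv1 = sqrt(mu/r1)*(sqrt(2*r2/(r1+r2)) - 1) = 2039.9288 m/s
dv2 = sqrt(mu/r2)*(1 - sqrt(2*r1/(r1+r2))) = 1418.2660 m/s
total dv = |dv1| + |dv2| = 2039.9288 + 1418.2660 = 3458.1948 m/s = 3.4582 km/s

3.4582 km/s


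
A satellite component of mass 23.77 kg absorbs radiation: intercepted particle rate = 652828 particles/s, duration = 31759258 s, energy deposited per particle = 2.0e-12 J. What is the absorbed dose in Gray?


Total energy deposited = rate * time * E_per
  = 652828 * 31759258 * 2.0e-12 = 41.4667 J
Dose = E_total / mass = 41.4667 / 23.77
Dose = 1.7445 Gy

1.7445 Gy


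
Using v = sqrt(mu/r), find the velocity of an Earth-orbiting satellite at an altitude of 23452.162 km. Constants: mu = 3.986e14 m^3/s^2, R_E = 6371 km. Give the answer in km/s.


r = R_E + alt = 6371.0 + 23452.162 = 29823.1620 km = 2.9823162e+07 m
v = sqrt(mu/r) = sqrt(3.986e14 / 2.9823162e+07) = 3655.8789 m/s = 3.6559 km/s

3.6559 km/s


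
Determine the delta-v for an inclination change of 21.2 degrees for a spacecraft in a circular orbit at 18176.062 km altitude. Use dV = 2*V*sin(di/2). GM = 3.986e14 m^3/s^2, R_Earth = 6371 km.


r = 24547.0620 km = 2.4547062e+07 m
V = sqrt(mu/r) = 4029.6645 m/s
di = 21.2 deg = 0.3700098 rad
dV = 2*V*sin(di/2) = 2*4029.6645*sin(0.1850049)
dV = 1482.5244 m/s = 1.4825 km/s

1.4825 km/s


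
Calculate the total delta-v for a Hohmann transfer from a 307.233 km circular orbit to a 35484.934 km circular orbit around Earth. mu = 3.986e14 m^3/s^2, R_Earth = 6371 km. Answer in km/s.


r1 = 6678.2330 km = 6.678233e+06 m
r2 = 41855.9340 km = 4.1855934e+07 m
dv1 = sqrt(mu/r1)*(sqrt(2*r2/(r1+r2)) - 1) = 2420.5970 m/s
dv2 = sqrt(mu/r2)*(1 - sqrt(2*r1/(r1+r2))) = 1467.0883 m/s
total dv = |dv1| + |dv2| = 2420.5970 + 1467.0883 = 3887.6853 m/s = 3.8877 km/s

3.8877 km/s


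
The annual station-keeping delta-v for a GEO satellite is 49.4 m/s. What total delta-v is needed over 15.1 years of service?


dV = rate * years = 49.4 * 15.1
dV = 745.9400 m/s

745.9400 m/s


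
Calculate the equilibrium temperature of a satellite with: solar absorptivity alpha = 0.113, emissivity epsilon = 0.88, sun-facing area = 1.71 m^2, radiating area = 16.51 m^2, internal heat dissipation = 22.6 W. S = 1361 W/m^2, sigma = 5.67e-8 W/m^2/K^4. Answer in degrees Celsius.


Numerator = alpha*S*A_sun + Q_int = 0.113*1361*1.71 + 22.6 = 285.5860 W
Denominator = eps*sigma*A_rad = 0.88*5.67e-8*16.51 = 8.2378296e-07 W/K^4
T^4 = 3.466763e+08 K^4
T = 136.4524 K = -136.6976 C

-136.6976 degrees Celsius


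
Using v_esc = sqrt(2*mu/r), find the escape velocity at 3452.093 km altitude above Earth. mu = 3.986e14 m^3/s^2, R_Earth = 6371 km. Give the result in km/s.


r = 6371.0 + 3452.093 = 9823.0930 km = 9.823093e+06 m
v_esc = sqrt(2*mu/r) = sqrt(2*3.986e14 / 9.823093e+06)
v_esc = 9008.6459 m/s = 9.0086 km/s

9.0086 km/s


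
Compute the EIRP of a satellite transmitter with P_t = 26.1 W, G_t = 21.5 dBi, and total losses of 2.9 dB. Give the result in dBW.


Pt = 26.1 W = 14.1664 dBW
EIRP = Pt_dBW + Gt - losses = 14.1664 + 21.5 - 2.9 = 32.7664 dBW

32.7664 dBW


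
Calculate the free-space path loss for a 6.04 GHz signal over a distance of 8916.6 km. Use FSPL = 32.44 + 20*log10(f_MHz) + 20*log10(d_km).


f = 6.04 GHz = 6040.0000 MHz
d = 8916.6 km
FSPL = 32.44 + 20*log10(6040.0000) + 20*log10(8916.6)
FSPL = 32.44 + 75.6207 + 79.0040
FSPL = 187.0647 dB

187.0647 dB


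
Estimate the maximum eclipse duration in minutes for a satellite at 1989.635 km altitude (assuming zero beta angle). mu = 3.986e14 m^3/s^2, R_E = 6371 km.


r = 8360.6350 km
T = 126.7999 min
Eclipse fraction = arcsin(R_E/r)/pi = arcsin(6371.0000/8360.6350)/pi
= arcsin(0.7620235)/pi = 0.2757939
Eclipse duration = 0.2757939 * 126.7999 = 34.9706 min

34.9706 minutes


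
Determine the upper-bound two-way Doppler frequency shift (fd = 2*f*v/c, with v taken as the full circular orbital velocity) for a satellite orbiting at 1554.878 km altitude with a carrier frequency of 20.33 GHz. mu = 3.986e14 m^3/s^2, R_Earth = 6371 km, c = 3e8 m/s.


r = 7.925878e+06 m
v = sqrt(mu/r) = 7091.6118 m/s (worst-case radial velocity)
f = 20.33 GHz = 2.033e+10 Hz
fd = 2*f*v/c = 2*2.033e+10*7091.6118/3.0e+08
fd = 961149.7896 Hz

961149.7896 Hz


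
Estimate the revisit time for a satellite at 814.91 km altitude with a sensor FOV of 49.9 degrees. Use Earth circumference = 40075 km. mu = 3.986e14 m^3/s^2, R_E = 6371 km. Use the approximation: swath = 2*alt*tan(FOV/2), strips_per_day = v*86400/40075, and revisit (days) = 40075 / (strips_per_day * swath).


swath = 2*814.91*tan(0.4354596) = 758.2667 km
v = sqrt(mu/r) = 7447.7958 m/s = 7.4478 km/s
strips/day = v*86400/40075 = 7.4478*86400/40075 = 16.0571
coverage/day = strips * swath = 16.0571 * 758.2667 = 12175.5883 km
revisit = 40075 / 12175.5883 = 3.2914 days

3.2914 days


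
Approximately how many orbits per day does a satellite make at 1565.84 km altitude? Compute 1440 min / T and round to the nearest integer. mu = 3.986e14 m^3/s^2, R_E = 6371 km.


r = 7.93684e+06 m
T = 2*pi*sqrt(r^3/mu) = 7036.9207 s = 117.2820 min
revs/day = 1440 / 117.2820 = 12.2781
Rounded: 12 revolutions per day

12 revolutions per day


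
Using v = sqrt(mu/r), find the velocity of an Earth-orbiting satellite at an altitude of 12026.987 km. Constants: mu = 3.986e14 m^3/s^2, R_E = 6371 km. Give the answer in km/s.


r = R_E + alt = 6371.0 + 12026.987 = 18397.9870 km = 1.8397987e+07 m
v = sqrt(mu/r) = sqrt(3.986e14 / 1.8397987e+07) = 4654.6121 m/s = 4.6546 km/s

4.6546 km/s


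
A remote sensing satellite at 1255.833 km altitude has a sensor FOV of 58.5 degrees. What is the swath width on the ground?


FOV = 58.5 deg = 1.0210 rad
swath = 2 * alt * tan(FOV/2) = 2 * 1255.833 * tan(0.5105088)
swath = 2 * 1255.833 * 0.5600269
swath = 1406.6005 km

1406.6005 km


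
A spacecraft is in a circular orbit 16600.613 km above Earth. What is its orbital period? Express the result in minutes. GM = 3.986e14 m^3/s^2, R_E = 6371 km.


r = 22971.6130 km = 2.2971613e+07 m
T = 2*pi*sqrt(r^3/mu) = 2*pi*sqrt(1.2122005e+22 / 3.986e14)
T = 34649.6185 s = 577.4936 min

577.4936 minutes


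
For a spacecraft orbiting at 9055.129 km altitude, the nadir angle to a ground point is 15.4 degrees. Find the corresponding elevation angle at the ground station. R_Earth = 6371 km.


r = R_E + alt = 15426.1290 km
Law of sines in the satellite / Earth-center / ground-point triangle:
  sin(nadir)/R_E = sin(90 + el)/r  =>  cos(el) = (r/R_E)*sin(nadir)
cos(el) = (15426.1290 / 6371.0000) * sin(15.4 deg) = 0.6429921
el = arccos(0.6429921) = 49.9847 deg
(Earth-central angle = 90 - nadir - el = 24.6153 deg)

49.9847 degrees


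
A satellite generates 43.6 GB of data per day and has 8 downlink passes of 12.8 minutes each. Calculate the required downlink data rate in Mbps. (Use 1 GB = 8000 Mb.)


total contact time = 8 * 12.8 * 60 = 6144.0000 s
data = 43.6 GB = 348800.0000 Mb
rate = 348800.0000 / 6144.0000 = 56.7708 Mbps

56.7708 Mbps


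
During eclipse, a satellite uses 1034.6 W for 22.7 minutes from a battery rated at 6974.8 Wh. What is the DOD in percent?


E_used = P * t / 60 = 1034.6 * 22.7 / 60 = 391.4237 Wh
DOD = E_used / E_total * 100 = 391.4237 / 6974.8 * 100
DOD = 5.6120 %

5.6120 %


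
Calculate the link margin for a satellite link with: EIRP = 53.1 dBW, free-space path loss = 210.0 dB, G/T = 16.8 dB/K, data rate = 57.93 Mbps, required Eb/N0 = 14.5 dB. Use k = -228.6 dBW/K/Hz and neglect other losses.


C/N0 = EIRP - FSPL + G/T - k = 53.1 - 210.0 + 16.8 - (-228.6)
C/N0 = 88.5000 dB-Hz
R_b = 57.93 Mbps = 5.793e+07 bps -> 10*log10(R_b) = 77.6290 dB-Hz
Eb/N0 = C/N0 - 10*log10(R_b) = 88.5000 - 77.6290 = 10.8710 dB
Margin = Eb/N0 - Eb/N0_req = 10.8710 - 14.5 = -3.6290 dB (negative margin: link does not close)

-3.6290 dB


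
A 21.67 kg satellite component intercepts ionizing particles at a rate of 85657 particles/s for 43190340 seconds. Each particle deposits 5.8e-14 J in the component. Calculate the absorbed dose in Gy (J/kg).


Total energy deposited = rate * time * E_per
  = 85657 * 43190340 * 5.8e-14 = 0.2145742 J
Dose = E_total / mass = 0.2145742 / 21.67
Dose = 0.009901901 Gy

0.0099 Gy


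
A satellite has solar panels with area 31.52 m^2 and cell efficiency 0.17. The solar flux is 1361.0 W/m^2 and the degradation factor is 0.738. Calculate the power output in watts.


P = area * eta * S * degradation
P = 31.52 * 0.17 * 1361.0 * 0.738
P = 5382.0734 W

5382.0734 W


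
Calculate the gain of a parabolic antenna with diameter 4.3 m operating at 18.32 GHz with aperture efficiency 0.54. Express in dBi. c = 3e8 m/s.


lambda = c/f = 3e8 / 1.832e+10 = 0.01637555 m
G = eta*(pi*D/lambda)^2 = 0.54*(pi*4.3/0.01637555)^2
G = 367484.3475 (linear)
G = 10*log10(367484.3475) = 55.6524 dBi

55.6524 dBi


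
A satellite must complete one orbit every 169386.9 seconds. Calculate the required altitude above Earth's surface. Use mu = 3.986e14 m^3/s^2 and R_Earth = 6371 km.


T = 169386.9 s
r = (mu*T^2/(4*pi^2))^(1/3) = (3.986e14 * 169386.9^2 / (4*pi^2))^(1/3)
r = 6.6167653e+07 m = 66167.6533 km
alt = r - R_E = 66167.6533 - 6371 = 59796.6533 km

59796.6533 km


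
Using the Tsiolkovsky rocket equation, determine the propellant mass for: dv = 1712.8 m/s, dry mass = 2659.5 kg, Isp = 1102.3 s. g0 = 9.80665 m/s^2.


ve = Isp * g0 = 1102.3 * 9.80665 = 10809.870295 m/s
mass ratio = exp(dv/ve) = exp(1712.8/10809.870295) = 1.17169074
m_prop = m_dry * (mr - 1) = 2659.5 * (1.17169074 - 1)
m_prop = 456.6115 kg

456.6115 kg


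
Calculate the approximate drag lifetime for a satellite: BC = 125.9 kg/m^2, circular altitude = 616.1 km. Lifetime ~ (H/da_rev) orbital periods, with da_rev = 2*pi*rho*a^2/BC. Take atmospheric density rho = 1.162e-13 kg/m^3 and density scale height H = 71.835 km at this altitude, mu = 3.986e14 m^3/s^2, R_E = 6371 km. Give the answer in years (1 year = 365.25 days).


a = R_E + alt = 6987.1000 km = 6.9871e+06 m
da_rev = 2*pi*rho*a^2/BC = 2*pi*1.162e-13*(6.9871e+06)^2/125.9 = 0.283109331 m per revolution
N = H/da_rev = 71835.0000 m / 0.283109331 m = 253735.8964 revolutions
P = 2*pi*sqrt(a^3/mu) = 5812.4156 s
lifetime = N*P = 253735.8964 * 5812.4156 = 1.4748185e+09 s = 17069.6584 days
years = 17069.6584 / 365.25 = 46.7342 years

46.7342 years


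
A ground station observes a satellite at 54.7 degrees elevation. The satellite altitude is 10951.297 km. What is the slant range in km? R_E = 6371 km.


h = 10951.297 km, el = 54.7 deg
d = -R_E*sin(el) + sqrt((R_E*sin(el))^2 + 2*R_E*h + h^2)
d = -6371.0000*sin(0.9546951) + sqrt((6371.0000*0.8161376)^2 + 2*6371.0000*10951.297 + 10951.297^2)
d = 11726.9436 km

11726.9436 km


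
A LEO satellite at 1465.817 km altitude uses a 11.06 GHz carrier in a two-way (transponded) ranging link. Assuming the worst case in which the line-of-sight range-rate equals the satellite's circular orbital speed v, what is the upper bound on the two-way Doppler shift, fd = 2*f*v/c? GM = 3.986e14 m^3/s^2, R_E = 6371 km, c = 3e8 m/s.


r = 7.836817e+06 m
v = sqrt(mu/r) = 7131.7941 m/s (worst-case radial velocity)
f = 11.06 GHz = 1.106e+10 Hz
fd = 2*f*v/c = 2*1.106e+10*7131.7941/3.0e+08
fd = 525850.9494 Hz

525850.9494 Hz


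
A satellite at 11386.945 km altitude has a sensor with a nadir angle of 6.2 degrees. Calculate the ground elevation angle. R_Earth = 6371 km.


r = R_E + alt = 17757.9450 km
Law of sines in the satellite / Earth-center / ground-point triangle:
  sin(nadir)/R_E = sin(90 + el)/r  =>  cos(el) = (r/R_E)*sin(nadir)
cos(el) = (17757.9450 / 6371.0000) * sin(6.2 deg) = 0.3010276
el = arccos(0.3010276) = 72.4807 deg
(Earth-central angle = 90 - nadir - el = 11.3193 deg)

72.4807 degrees


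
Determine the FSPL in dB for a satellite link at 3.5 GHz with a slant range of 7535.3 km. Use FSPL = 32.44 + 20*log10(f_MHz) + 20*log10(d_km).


f = 3.5 GHz = 3500.0000 MHz
d = 7535.3 km
FSPL = 32.44 + 20*log10(3500.0000) + 20*log10(7535.3)
FSPL = 32.44 + 70.8814 + 77.5420
FSPL = 180.8634 dB

180.8634 dB


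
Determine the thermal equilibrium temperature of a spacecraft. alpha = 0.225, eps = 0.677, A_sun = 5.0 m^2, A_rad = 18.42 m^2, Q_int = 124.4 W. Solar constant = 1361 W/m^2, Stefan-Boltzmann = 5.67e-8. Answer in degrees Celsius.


Numerator = alpha*S*A_sun + Q_int = 0.225*1361*5.0 + 124.4 = 1655.5250 W
Denominator = eps*sigma*A_rad = 0.677*5.67e-8*18.42 = 7.0706828e-07 W/K^4
T^4 = 2.3413934e+09 K^4
T = 219.9726 K = -53.1774 C

-53.1774 degrees Celsius


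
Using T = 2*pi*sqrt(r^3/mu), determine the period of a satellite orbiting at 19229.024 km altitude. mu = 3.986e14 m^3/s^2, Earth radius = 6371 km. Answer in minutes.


r = 25600.0240 km = 2.5600024e+07 m
T = 2*pi*sqrt(r^3/mu) = 2*pi*sqrt(1.6777263e+22 / 3.986e14)
T = 40763.5295 s = 679.3922 min

679.3922 minutes


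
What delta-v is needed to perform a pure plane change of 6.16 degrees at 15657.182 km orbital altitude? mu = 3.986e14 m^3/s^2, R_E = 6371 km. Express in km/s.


r = 22028.1820 km = 2.2028182e+07 m
V = sqrt(mu/r) = 4253.8221 m/s
di = 6.16 deg = 0.1075123 rad
dV = 2*V*sin(di/2) = 2*4253.8221*sin(0.05375614)
dV = 457.1179 m/s = 0.4571179 km/s

0.4571 km/s


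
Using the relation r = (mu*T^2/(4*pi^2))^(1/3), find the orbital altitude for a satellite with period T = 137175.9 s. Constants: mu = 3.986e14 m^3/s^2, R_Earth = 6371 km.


T = 137175.9 s
r = (mu*T^2/(4*pi^2))^(1/3) = (3.986e14 * 137175.9^2 / (4*pi^2))^(1/3)
r = 5.748807e+07 m = 57488.0704 km
alt = r - R_E = 57488.0704 - 6371 = 51117.0704 km

51117.0704 km


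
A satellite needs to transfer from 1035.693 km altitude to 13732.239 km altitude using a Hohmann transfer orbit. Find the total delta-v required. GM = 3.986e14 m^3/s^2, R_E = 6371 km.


r1 = 7406.6930 km = 7.406693e+06 m
r2 = 20103.2390 km = 2.0103239e+07 m
dv1 = sqrt(mu/r1)*(sqrt(2*r2/(r1+r2)) - 1) = 1532.7434 m/s
dv2 = sqrt(mu/r2)*(1 - sqrt(2*r1/(r1+r2))) = 1185.3066 m/s
total dv = |dv1| + |dv2| = 1532.7434 + 1185.3066 = 2718.0500 m/s = 2.7180 km/s

2.7180 km/s
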